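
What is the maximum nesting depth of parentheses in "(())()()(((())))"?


Input: "(())()()(((())))"
Tracking depth:
  Position 0 '(': depth becomes 1
  Position 1 '(': depth becomes 2
  Position 2 ')': depth becomes 1
  Position 3 ')': depth becomes 0
  Position 4 '(': depth becomes 1
  Position 5 ')': depth becomes 0
  Position 6 '(': depth becomes 1
  Position 7 ')': depth becomes 0
  Position 8 '(': depth becomes 1
  Position 9 '(': depth becomes 2
  Position 10 '(': depth becomes 3
  Position 11 '(': depth becomes 4
  Position 12 ')': depth becomes 3
  Position 13 ')': depth becomes 2
  Position 14 ')': depth becomes 1
  Position 15 ')': depth becomes 0
Maximum depth reached: 4

4


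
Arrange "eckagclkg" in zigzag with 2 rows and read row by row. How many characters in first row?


Zigzag "eckagclkg" into 2 rows:
Placing characters:
  'e' => row 0
  'c' => row 1
  'k' => row 0
  'a' => row 1
  'g' => row 0
  'c' => row 1
  'l' => row 0
  'k' => row 1
  'g' => row 0
Rows:
  Row 0: "ekglg"
  Row 1: "cack"
First row length: 5

5


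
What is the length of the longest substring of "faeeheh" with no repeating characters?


Input: "faeeheh"
Sliding window (track last position of each char):
  Position 0 ('f'): window [0,0] length 1 -- new best
  Position 1 ('a'): window [0,1] length 2 -- new best
  Position 2 ('e'): window [0,2] length 3 -- new best
  Position 3 ('e'): repeat (last at 2), move window start to 3
  Position 3 ('e'): window [3,3] length 1
  Position 4 ('h'): window [3,4] length 2
  Position 5 ('e'): repeat (last at 3), move window start to 4
  Position 5 ('e'): window [4,5] length 2
  Position 6 ('h'): repeat (last at 4), move window start to 5
  Position 6 ('h'): window [5,6] length 2
Longest substring with no repeats: "fae" with length 3

3


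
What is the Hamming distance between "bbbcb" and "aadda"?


Comparing "bbbcb" and "aadda" position by position:
  Position 0: 'b' vs 'a' => differ
  Position 1: 'b' vs 'a' => differ
  Position 2: 'b' vs 'd' => differ
  Position 3: 'c' vs 'd' => differ
  Position 4: 'b' vs 'a' => differ
Total differences (Hamming distance): 5

5


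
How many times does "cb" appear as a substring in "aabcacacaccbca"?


Searching for "cb" in "aabcacacaccbca"
Scanning each position:
  Position 0: "aa" => no
  Position 1: "ab" => no
  Position 2: "bc" => no
  Position 3: "ca" => no
  Position 4: "ac" => no
  Position 5: "ca" => no
  Position 6: "ac" => no
  Position 7: "ca" => no
  Position 8: "ac" => no
  Position 9: "cc" => no
  Position 10: "cb" => MATCH
  Position 11: "bc" => no
  Position 12: "ca" => no
Total occurrences: 1

1


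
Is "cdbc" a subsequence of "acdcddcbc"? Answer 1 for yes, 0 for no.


Check if "cdbc" is a subsequence of "acdcddcbc"
Greedy scan:
  Position 0 ('a'): no match needed
  Position 1 ('c'): matches sub[0] = 'c'
  Position 2 ('d'): matches sub[1] = 'd'
  Position 3 ('c'): no match needed
  Position 4 ('d'): no match needed
  Position 5 ('d'): no match needed
  Position 6 ('c'): no match needed
  Position 7 ('b'): matches sub[2] = 'b'
  Position 8 ('c'): matches sub[3] = 'c'
All 4 characters matched => is a subsequence

1


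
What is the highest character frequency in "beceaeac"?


Input: beceaeac
Character counts:
  'a': 2
  'b': 1
  'c': 2
  'e': 3
Maximum frequency: 3

3


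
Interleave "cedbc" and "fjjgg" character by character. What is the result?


Interleaving "cedbc" and "fjjgg":
  Position 0: 'c' from first, 'f' from second => "cf"
  Position 1: 'e' from first, 'j' from second => "ej"
  Position 2: 'd' from first, 'j' from second => "dj"
  Position 3: 'b' from first, 'g' from second => "bg"
  Position 4: 'c' from first, 'g' from second => "cg"
Result: cfejdjbgcg

cfejdjbgcg


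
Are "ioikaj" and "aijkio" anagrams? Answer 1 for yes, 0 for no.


Strings: "ioikaj", "aijkio"
Sorted first:  aiijko
Sorted second: aiijko
Sorted forms match => anagrams

1


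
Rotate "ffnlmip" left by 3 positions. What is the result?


Input: "ffnlmip", rotate left by 3
First 3 characters: "ffn"
Remaining characters: "lmip"
Concatenate remaining + first: "lmip" + "ffn" = "lmipffn"

lmipffn


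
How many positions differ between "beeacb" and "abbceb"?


Comparing "beeacb" and "abbceb" position by position:
  Position 0: 'b' vs 'a' => DIFFER
  Position 1: 'e' vs 'b' => DIFFER
  Position 2: 'e' vs 'b' => DIFFER
  Position 3: 'a' vs 'c' => DIFFER
  Position 4: 'c' vs 'e' => DIFFER
  Position 5: 'b' vs 'b' => same
Positions that differ: 5

5


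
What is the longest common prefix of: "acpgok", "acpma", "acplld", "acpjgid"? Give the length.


Words: acpgok, acpma, acplld, acpjgid
  Position 0: all 'a' => match
  Position 1: all 'c' => match
  Position 2: all 'p' => match
  Position 3: ('g', 'm', 'l', 'j') => mismatch, stop
LCP = "acp" (length 3)

3


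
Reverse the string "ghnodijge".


Input: ghnodijge
Reading characters right to left:
  Position 8: 'e'
  Position 7: 'g'
  Position 6: 'j'
  Position 5: 'i'
  Position 4: 'd'
  Position 3: 'o'
  Position 2: 'n'
  Position 1: 'h'
  Position 0: 'g'
Reversed: egjidonhg

egjidonhg


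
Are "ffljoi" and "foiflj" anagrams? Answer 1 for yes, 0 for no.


Strings: "ffljoi", "foiflj"
Sorted first:  ffijlo
Sorted second: ffijlo
Sorted forms match => anagrams

1


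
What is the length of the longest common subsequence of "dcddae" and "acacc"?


LCS of "dcddae" and "acacc"
DP table:
           a    c    a    c    c
      0    0    0    0    0    0
  d   0    0    0    0    0    0
  c   0    0    1    1    1    1
  d   0    0    1    1    1    1
  d   0    0    1    1    1    1
  a   0    1    1    2    2    2
  e   0    1    1    2    2    2
LCS length = dp[6][5] = 2

2


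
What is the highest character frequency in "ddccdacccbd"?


Input: ddccdacccbd
Character counts:
  'a': 1
  'b': 1
  'c': 5
  'd': 4
Maximum frequency: 5

5


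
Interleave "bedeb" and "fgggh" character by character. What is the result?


Interleaving "bedeb" and "fgggh":
  Position 0: 'b' from first, 'f' from second => "bf"
  Position 1: 'e' from first, 'g' from second => "eg"
  Position 2: 'd' from first, 'g' from second => "dg"
  Position 3: 'e' from first, 'g' from second => "eg"
  Position 4: 'b' from first, 'h' from second => "bh"
Result: bfegdgegbh

bfegdgegbh


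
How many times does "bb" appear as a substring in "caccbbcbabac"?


Searching for "bb" in "caccbbcbabac"
Scanning each position:
  Position 0: "ca" => no
  Position 1: "ac" => no
  Position 2: "cc" => no
  Position 3: "cb" => no
  Position 4: "bb" => MATCH
  Position 5: "bc" => no
  Position 6: "cb" => no
  Position 7: "ba" => no
  Position 8: "ab" => no
  Position 9: "ba" => no
  Position 10: "ac" => no
Total occurrences: 1

1


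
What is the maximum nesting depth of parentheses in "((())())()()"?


Input: "((())())()()"
Tracking depth:
  Position 0 '(': depth becomes 1
  Position 1 '(': depth becomes 2
  Position 2 '(': depth becomes 3
  Position 3 ')': depth becomes 2
  Position 4 ')': depth becomes 1
  Position 5 '(': depth becomes 2
  Position 6 ')': depth becomes 1
  Position 7 ')': depth becomes 0
  Position 8 '(': depth becomes 1
  Position 9 ')': depth becomes 0
  Position 10 '(': depth becomes 1
  Position 11 ')': depth becomes 0
Maximum depth reached: 3

3


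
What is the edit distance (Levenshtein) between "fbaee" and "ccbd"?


Computing edit distance: "fbaee" -> "ccbd"
DP table:
           c    c    b    d
      0    1    2    3    4
  f   1    1    2    3    4
  b   2    2    2    2    3
  a   3    3    3    3    3
  e   4    4    4    4    4
  e   5    5    5    5    5
Edit distance = dp[5][4] = 5

5


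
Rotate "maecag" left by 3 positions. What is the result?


Input: "maecag", rotate left by 3
First 3 characters: "mae"
Remaining characters: "cag"
Concatenate remaining + first: "cag" + "mae" = "cagmae"

cagmae


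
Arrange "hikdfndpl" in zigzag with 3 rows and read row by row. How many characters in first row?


Zigzag "hikdfndpl" into 3 rows:
Placing characters:
  'h' => row 0
  'i' => row 1
  'k' => row 2
  'd' => row 1
  'f' => row 0
  'n' => row 1
  'd' => row 2
  'p' => row 1
  'l' => row 0
Rows:
  Row 0: "hfl"
  Row 1: "idnp"
  Row 2: "kd"
First row length: 3

3


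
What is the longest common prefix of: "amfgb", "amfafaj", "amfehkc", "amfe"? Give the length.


Words: amfgb, amfafaj, amfehkc, amfe
  Position 0: all 'a' => match
  Position 1: all 'm' => match
  Position 2: all 'f' => match
  Position 3: ('g', 'a', 'e', 'e') => mismatch, stop
LCP = "amf" (length 3)

3


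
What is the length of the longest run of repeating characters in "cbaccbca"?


Input: "cbaccbca"
Scanning for longest run:
  Position 1 ('b'): new char, reset run to 1
  Position 2 ('a'): new char, reset run to 1
  Position 3 ('c'): new char, reset run to 1
  Position 4 ('c'): continues run of 'c', length=2
  Position 5 ('b'): new char, reset run to 1
  Position 6 ('c'): new char, reset run to 1
  Position 7 ('a'): new char, reset run to 1
Longest run: 'c' with length 2

2


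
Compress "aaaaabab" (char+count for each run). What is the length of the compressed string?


Input: aaaaabab
Runs:
  'a' x 5 => "a5"
  'b' x 1 => "b1"
  'a' x 1 => "a1"
  'b' x 1 => "b1"
Compressed: "a5b1a1b1"
Compressed length: 8

8


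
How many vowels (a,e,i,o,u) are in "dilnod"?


Input: dilnod
Checking each character:
  'd' at position 0: consonant
  'i' at position 1: vowel (running total: 1)
  'l' at position 2: consonant
  'n' at position 3: consonant
  'o' at position 4: vowel (running total: 2)
  'd' at position 5: consonant
Total vowels: 2

2


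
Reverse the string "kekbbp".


Input: kekbbp
Reading characters right to left:
  Position 5: 'p'
  Position 4: 'b'
  Position 3: 'b'
  Position 2: 'k'
  Position 1: 'e'
  Position 0: 'k'
Reversed: pbbkek

pbbkek


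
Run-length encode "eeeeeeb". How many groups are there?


Input: eeeeeeb
Scanning for consecutive runs:
  Group 1: 'e' x 6 (positions 0-5)
  Group 2: 'b' x 1 (positions 6-6)
Total groups: 2

2


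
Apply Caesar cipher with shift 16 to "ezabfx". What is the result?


Caesar cipher: shift "ezabfx" by 16
  'e' (pos 4) + 16 = pos 20 = 'u'
  'z' (pos 25) + 16 = pos 15 = 'p'
  'a' (pos 0) + 16 = pos 16 = 'q'
  'b' (pos 1) + 16 = pos 17 = 'r'
  'f' (pos 5) + 16 = pos 21 = 'v'
  'x' (pos 23) + 16 = pos 13 = 'n'
Result: upqrvn

upqrvn


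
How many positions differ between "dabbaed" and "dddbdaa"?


Comparing "dabbaed" and "dddbdaa" position by position:
  Position 0: 'd' vs 'd' => same
  Position 1: 'a' vs 'd' => DIFFER
  Position 2: 'b' vs 'd' => DIFFER
  Position 3: 'b' vs 'b' => same
  Position 4: 'a' vs 'd' => DIFFER
  Position 5: 'e' vs 'a' => DIFFER
  Position 6: 'd' vs 'a' => DIFFER
Positions that differ: 5

5


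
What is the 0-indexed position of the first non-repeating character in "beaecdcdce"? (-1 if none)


Input: beaecdcdce
Character frequencies:
  'a': 1
  'b': 1
  'c': 3
  'd': 2
  'e': 3
Scanning left to right for freq == 1:
  Position 0 ('b'): unique! => answer = 0

0


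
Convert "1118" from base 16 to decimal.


Input: "1118" in base 16
Positional expansion:
  Digit '1' (value 1) x 16^3 = 4096
  Digit '1' (value 1) x 16^2 = 256
  Digit '1' (value 1) x 16^1 = 16
  Digit '8' (value 8) x 16^0 = 8
Sum = 4376

4376


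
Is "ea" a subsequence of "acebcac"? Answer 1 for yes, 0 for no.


Check if "ea" is a subsequence of "acebcac"
Greedy scan:
  Position 0 ('a'): no match needed
  Position 1 ('c'): no match needed
  Position 2 ('e'): matches sub[0] = 'e'
  Position 3 ('b'): no match needed
  Position 4 ('c'): no match needed
  Position 5 ('a'): matches sub[1] = 'a'
  Position 6 ('c'): no match needed
All 2 characters matched => is a subsequence

1


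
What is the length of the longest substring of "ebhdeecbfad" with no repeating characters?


Input: "ebhdeecbfad"
Sliding window (track last position of each char):
  Position 0 ('e'): window [0,0] length 1 -- new best
  Position 1 ('b'): window [0,1] length 2 -- new best
  Position 2 ('h'): window [0,2] length 3 -- new best
  Position 3 ('d'): window [0,3] length 4 -- new best
  Position 4 ('e'): repeat (last at 0), move window start to 1
  Position 4 ('e'): window [1,4] length 4
  Position 5 ('e'): repeat (last at 4), move window start to 5
  Position 5 ('e'): window [5,5] length 1
  Position 6 ('c'): window [5,6] length 2
  Position 7 ('b'): window [5,7] length 3
  Position 8 ('f'): window [5,8] length 4
  Position 9 ('a'): window [5,9] length 5 -- new best
  Position 10 ('d'): window [5,10] length 6 -- new best
Longest substring with no repeats: "ecbfad" with length 6

6


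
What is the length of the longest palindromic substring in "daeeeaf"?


Input: "daeeeaf"
Checking substrings for palindromes:
  [1:6] "aeeea" (len 5) => palindrome
  [2:5] "eee" (len 3) => palindrome
  [2:4] "ee" (len 2) => palindrome
  [3:5] "ee" (len 2) => palindrome
Longest palindromic substring: "aeeea" with length 5

5


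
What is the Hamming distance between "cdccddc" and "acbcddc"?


Comparing "cdccddc" and "acbcddc" position by position:
  Position 0: 'c' vs 'a' => differ
  Position 1: 'd' vs 'c' => differ
  Position 2: 'c' vs 'b' => differ
  Position 3: 'c' vs 'c' => same
  Position 4: 'd' vs 'd' => same
  Position 5: 'd' vs 'd' => same
  Position 6: 'c' vs 'c' => same
Total differences (Hamming distance): 3

3


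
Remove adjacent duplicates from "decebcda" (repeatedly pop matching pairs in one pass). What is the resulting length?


Input: decebcda
Stack-based adjacent duplicate removal:
  Read 'd': push. Stack: d
  Read 'e': push. Stack: de
  Read 'c': push. Stack: dec
  Read 'e': push. Stack: dece
  Read 'b': push. Stack: deceb
  Read 'c': push. Stack: decebc
  Read 'd': push. Stack: decebcd
  Read 'a': push. Stack: decebcda
Final stack: "decebcda" (length 8)

8


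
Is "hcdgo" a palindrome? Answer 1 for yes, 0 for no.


Input: hcdgo
Reversed: ogdch
  Compare pos 0 ('h') with pos 4 ('o'): MISMATCH
  Compare pos 1 ('c') with pos 3 ('g'): MISMATCH
Result: not a palindrome

0


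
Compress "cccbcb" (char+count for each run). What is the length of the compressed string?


Input: cccbcb
Runs:
  'c' x 3 => "c3"
  'b' x 1 => "b1"
  'c' x 1 => "c1"
  'b' x 1 => "b1"
Compressed: "c3b1c1b1"
Compressed length: 8

8


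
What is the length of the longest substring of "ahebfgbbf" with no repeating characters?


Input: "ahebfgbbf"
Sliding window (track last position of each char):
  Position 0 ('a'): window [0,0] length 1 -- new best
  Position 1 ('h'): window [0,1] length 2 -- new best
  Position 2 ('e'): window [0,2] length 3 -- new best
  Position 3 ('b'): window [0,3] length 4 -- new best
  Position 4 ('f'): window [0,4] length 5 -- new best
  Position 5 ('g'): window [0,5] length 6 -- new best
  Position 6 ('b'): repeat (last at 3), move window start to 4
  Position 6 ('b'): window [4,6] length 3
  Position 7 ('b'): repeat (last at 6), move window start to 7
  Position 7 ('b'): window [7,7] length 1
  Position 8 ('f'): window [7,8] length 2
Longest substring with no repeats: "ahebfg" with length 6

6


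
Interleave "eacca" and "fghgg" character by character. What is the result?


Interleaving "eacca" and "fghgg":
  Position 0: 'e' from first, 'f' from second => "ef"
  Position 1: 'a' from first, 'g' from second => "ag"
  Position 2: 'c' from first, 'h' from second => "ch"
  Position 3: 'c' from first, 'g' from second => "cg"
  Position 4: 'a' from first, 'g' from second => "ag"
Result: efagchcgag

efagchcgag


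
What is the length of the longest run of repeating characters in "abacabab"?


Input: "abacabab"
Scanning for longest run:
  Position 1 ('b'): new char, reset run to 1
  Position 2 ('a'): new char, reset run to 1
  Position 3 ('c'): new char, reset run to 1
  Position 4 ('a'): new char, reset run to 1
  Position 5 ('b'): new char, reset run to 1
  Position 6 ('a'): new char, reset run to 1
  Position 7 ('b'): new char, reset run to 1
Longest run: 'a' with length 1

1


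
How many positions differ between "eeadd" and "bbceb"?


Comparing "eeadd" and "bbceb" position by position:
  Position 0: 'e' vs 'b' => DIFFER
  Position 1: 'e' vs 'b' => DIFFER
  Position 2: 'a' vs 'c' => DIFFER
  Position 3: 'd' vs 'e' => DIFFER
  Position 4: 'd' vs 'b' => DIFFER
Positions that differ: 5

5


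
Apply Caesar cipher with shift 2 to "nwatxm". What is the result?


Caesar cipher: shift "nwatxm" by 2
  'n' (pos 13) + 2 = pos 15 = 'p'
  'w' (pos 22) + 2 = pos 24 = 'y'
  'a' (pos 0) + 2 = pos 2 = 'c'
  't' (pos 19) + 2 = pos 21 = 'v'
  'x' (pos 23) + 2 = pos 25 = 'z'
  'm' (pos 12) + 2 = pos 14 = 'o'
Result: pycvzo

pycvzo


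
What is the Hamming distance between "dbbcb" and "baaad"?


Comparing "dbbcb" and "baaad" position by position:
  Position 0: 'd' vs 'b' => differ
  Position 1: 'b' vs 'a' => differ
  Position 2: 'b' vs 'a' => differ
  Position 3: 'c' vs 'a' => differ
  Position 4: 'b' vs 'd' => differ
Total differences (Hamming distance): 5

5


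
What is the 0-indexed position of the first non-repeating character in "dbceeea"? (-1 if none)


Input: dbceeea
Character frequencies:
  'a': 1
  'b': 1
  'c': 1
  'd': 1
  'e': 3
Scanning left to right for freq == 1:
  Position 0 ('d'): unique! => answer = 0

0


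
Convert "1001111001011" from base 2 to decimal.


Input: "1001111001011" in base 2
Positional expansion:
  Digit '1' (value 1) x 2^12 = 4096
  Digit '0' (value 0) x 2^11 = 0
  Digit '0' (value 0) x 2^10 = 0
  Digit '1' (value 1) x 2^9 = 512
  Digit '1' (value 1) x 2^8 = 256
  Digit '1' (value 1) x 2^7 = 128
  Digit '1' (value 1) x 2^6 = 64
  Digit '0' (value 0) x 2^5 = 0
  Digit '0' (value 0) x 2^4 = 0
  Digit '1' (value 1) x 2^3 = 8
  Digit '0' (value 0) x 2^2 = 0
  Digit '1' (value 1) x 2^1 = 2
  Digit '1' (value 1) x 2^0 = 1
Sum = 5067

5067


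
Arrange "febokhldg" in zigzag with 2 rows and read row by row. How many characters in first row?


Zigzag "febokhldg" into 2 rows:
Placing characters:
  'f' => row 0
  'e' => row 1
  'b' => row 0
  'o' => row 1
  'k' => row 0
  'h' => row 1
  'l' => row 0
  'd' => row 1
  'g' => row 0
Rows:
  Row 0: "fbklg"
  Row 1: "eohd"
First row length: 5

5


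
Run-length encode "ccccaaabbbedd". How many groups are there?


Input: ccccaaabbbedd
Scanning for consecutive runs:
  Group 1: 'c' x 4 (positions 0-3)
  Group 2: 'a' x 3 (positions 4-6)
  Group 3: 'b' x 3 (positions 7-9)
  Group 4: 'e' x 1 (positions 10-10)
  Group 5: 'd' x 2 (positions 11-12)
Total groups: 5

5


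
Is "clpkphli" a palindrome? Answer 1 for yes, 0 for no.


Input: clpkphli
Reversed: ilhpkplc
  Compare pos 0 ('c') with pos 7 ('i'): MISMATCH
  Compare pos 1 ('l') with pos 6 ('l'): match
  Compare pos 2 ('p') with pos 5 ('h'): MISMATCH
  Compare pos 3 ('k') with pos 4 ('p'): MISMATCH
Result: not a palindrome

0


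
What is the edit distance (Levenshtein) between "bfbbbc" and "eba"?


Computing edit distance: "bfbbbc" -> "eba"
DP table:
           e    b    a
      0    1    2    3
  b   1    1    1    2
  f   2    2    2    2
  b   3    3    2    3
  b   4    4    3    3
  b   5    5    4    4
  c   6    6    5    5
Edit distance = dp[6][3] = 5

5


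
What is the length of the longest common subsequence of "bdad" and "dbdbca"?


LCS of "bdad" and "dbdbca"
DP table:
           d    b    d    b    c    a
      0    0    0    0    0    0    0
  b   0    0    1    1    1    1    1
  d   0    1    1    2    2    2    2
  a   0    1    1    2    2    2    3
  d   0    1    1    2    2    2    3
LCS length = dp[4][6] = 3

3


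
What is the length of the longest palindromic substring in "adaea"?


Input: "adaea"
Checking substrings for palindromes:
  [0:3] "ada" (len 3) => palindrome
  [2:5] "aea" (len 3) => palindrome
Longest palindromic substring: "ada" with length 3

3


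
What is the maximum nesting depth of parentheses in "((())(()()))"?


Input: "((())(()()))"
Tracking depth:
  Position 0 '(': depth becomes 1
  Position 1 '(': depth becomes 2
  Position 2 '(': depth becomes 3
  Position 3 ')': depth becomes 2
  Position 4 ')': depth becomes 1
  Position 5 '(': depth becomes 2
  Position 6 '(': depth becomes 3
  Position 7 ')': depth becomes 2
  Position 8 '(': depth becomes 3
  Position 9 ')': depth becomes 2
  Position 10 ')': depth becomes 1
  Position 11 ')': depth becomes 0
Maximum depth reached: 3

3


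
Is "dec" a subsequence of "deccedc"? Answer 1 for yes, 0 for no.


Check if "dec" is a subsequence of "deccedc"
Greedy scan:
  Position 0 ('d'): matches sub[0] = 'd'
  Position 1 ('e'): matches sub[1] = 'e'
  Position 2 ('c'): matches sub[2] = 'c'
  Position 3 ('c'): no match needed
  Position 4 ('e'): no match needed
  Position 5 ('d'): no match needed
  Position 6 ('c'): no match needed
All 3 characters matched => is a subsequence

1


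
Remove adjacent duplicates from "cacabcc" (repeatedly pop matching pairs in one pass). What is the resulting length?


Input: cacabcc
Stack-based adjacent duplicate removal:
  Read 'c': push. Stack: c
  Read 'a': push. Stack: ca
  Read 'c': push. Stack: cac
  Read 'a': push. Stack: caca
  Read 'b': push. Stack: cacab
  Read 'c': push. Stack: cacabc
  Read 'c': matches stack top 'c' => pop. Stack: cacab
Final stack: "cacab" (length 5)

5


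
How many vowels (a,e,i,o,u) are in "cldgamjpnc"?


Input: cldgamjpnc
Checking each character:
  'c' at position 0: consonant
  'l' at position 1: consonant
  'd' at position 2: consonant
  'g' at position 3: consonant
  'a' at position 4: vowel (running total: 1)
  'm' at position 5: consonant
  'j' at position 6: consonant
  'p' at position 7: consonant
  'n' at position 8: consonant
  'c' at position 9: consonant
Total vowels: 1

1


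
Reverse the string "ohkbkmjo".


Input: ohkbkmjo
Reading characters right to left:
  Position 7: 'o'
  Position 6: 'j'
  Position 5: 'm'
  Position 4: 'k'
  Position 3: 'b'
  Position 2: 'k'
  Position 1: 'h'
  Position 0: 'o'
Reversed: ojmkbkho

ojmkbkho


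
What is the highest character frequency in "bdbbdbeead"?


Input: bdbbdbeead
Character counts:
  'a': 1
  'b': 4
  'd': 3
  'e': 2
Maximum frequency: 4

4


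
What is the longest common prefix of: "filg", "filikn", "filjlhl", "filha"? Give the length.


Words: filg, filikn, filjlhl, filha
  Position 0: all 'f' => match
  Position 1: all 'i' => match
  Position 2: all 'l' => match
  Position 3: ('g', 'i', 'j', 'h') => mismatch, stop
LCP = "fil" (length 3)

3


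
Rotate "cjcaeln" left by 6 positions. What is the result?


Input: "cjcaeln", rotate left by 6
First 6 characters: "cjcael"
Remaining characters: "n"
Concatenate remaining + first: "n" + "cjcael" = "ncjcael"

ncjcael


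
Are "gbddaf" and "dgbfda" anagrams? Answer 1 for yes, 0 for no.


Strings: "gbddaf", "dgbfda"
Sorted first:  abddfg
Sorted second: abddfg
Sorted forms match => anagrams

1


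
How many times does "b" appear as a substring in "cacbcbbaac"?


Searching for "b" in "cacbcbbaac"
Scanning each position:
  Position 0: "c" => no
  Position 1: "a" => no
  Position 2: "c" => no
  Position 3: "b" => MATCH
  Position 4: "c" => no
  Position 5: "b" => MATCH
  Position 6: "b" => MATCH
  Position 7: "a" => no
  Position 8: "a" => no
  Position 9: "c" => no
Total occurrences: 3

3


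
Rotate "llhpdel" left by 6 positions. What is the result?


Input: "llhpdel", rotate left by 6
First 6 characters: "llhpde"
Remaining characters: "l"
Concatenate remaining + first: "l" + "llhpde" = "lllhpde"

lllhpde


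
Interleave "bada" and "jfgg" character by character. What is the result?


Interleaving "bada" and "jfgg":
  Position 0: 'b' from first, 'j' from second => "bj"
  Position 1: 'a' from first, 'f' from second => "af"
  Position 2: 'd' from first, 'g' from second => "dg"
  Position 3: 'a' from first, 'g' from second => "ag"
Result: bjafdgag

bjafdgag


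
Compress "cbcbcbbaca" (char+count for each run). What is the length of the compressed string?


Input: cbcbcbbaca
Runs:
  'c' x 1 => "c1"
  'b' x 1 => "b1"
  'c' x 1 => "c1"
  'b' x 1 => "b1"
  'c' x 1 => "c1"
  'b' x 2 => "b2"
  'a' x 1 => "a1"
  'c' x 1 => "c1"
  'a' x 1 => "a1"
Compressed: "c1b1c1b1c1b2a1c1a1"
Compressed length: 18

18


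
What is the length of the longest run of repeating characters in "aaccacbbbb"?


Input: "aaccacbbbb"
Scanning for longest run:
  Position 1 ('a'): continues run of 'a', length=2
  Position 2 ('c'): new char, reset run to 1
  Position 3 ('c'): continues run of 'c', length=2
  Position 4 ('a'): new char, reset run to 1
  Position 5 ('c'): new char, reset run to 1
  Position 6 ('b'): new char, reset run to 1
  Position 7 ('b'): continues run of 'b', length=2
  Position 8 ('b'): continues run of 'b', length=3
  Position 9 ('b'): continues run of 'b', length=4
Longest run: 'b' with length 4

4


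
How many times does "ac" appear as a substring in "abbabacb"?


Searching for "ac" in "abbabacb"
Scanning each position:
  Position 0: "ab" => no
  Position 1: "bb" => no
  Position 2: "ba" => no
  Position 3: "ab" => no
  Position 4: "ba" => no
  Position 5: "ac" => MATCH
  Position 6: "cb" => no
Total occurrences: 1

1


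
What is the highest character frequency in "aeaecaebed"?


Input: aeaecaebed
Character counts:
  'a': 3
  'b': 1
  'c': 1
  'd': 1
  'e': 4
Maximum frequency: 4

4


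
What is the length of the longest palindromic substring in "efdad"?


Input: "efdad"
Checking substrings for palindromes:
  [2:5] "dad" (len 3) => palindrome
Longest palindromic substring: "dad" with length 3

3


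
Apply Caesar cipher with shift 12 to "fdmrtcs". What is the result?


Caesar cipher: shift "fdmrtcs" by 12
  'f' (pos 5) + 12 = pos 17 = 'r'
  'd' (pos 3) + 12 = pos 15 = 'p'
  'm' (pos 12) + 12 = pos 24 = 'y'
  'r' (pos 17) + 12 = pos 3 = 'd'
  't' (pos 19) + 12 = pos 5 = 'f'
  'c' (pos 2) + 12 = pos 14 = 'o'
  's' (pos 18) + 12 = pos 4 = 'e'
Result: rpydfoe

rpydfoe


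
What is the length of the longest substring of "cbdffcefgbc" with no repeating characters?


Input: "cbdffcefgbc"
Sliding window (track last position of each char):
  Position 0 ('c'): window [0,0] length 1 -- new best
  Position 1 ('b'): window [0,1] length 2 -- new best
  Position 2 ('d'): window [0,2] length 3 -- new best
  Position 3 ('f'): window [0,3] length 4 -- new best
  Position 4 ('f'): repeat (last at 3), move window start to 4
  Position 4 ('f'): window [4,4] length 1
  Position 5 ('c'): window [4,5] length 2
  Position 6 ('e'): window [4,6] length 3
  Position 7 ('f'): repeat (last at 4), move window start to 5
  Position 7 ('f'): window [5,7] length 3
  Position 8 ('g'): window [5,8] length 4
  Position 9 ('b'): window [5,9] length 5 -- new best
  Position 10 ('c'): repeat (last at 5), move window start to 6
  Position 10 ('c'): window [6,10] length 5
Longest substring with no repeats: "cefgb" with length 5

5


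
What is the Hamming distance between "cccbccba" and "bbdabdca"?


Comparing "cccbccba" and "bbdabdca" position by position:
  Position 0: 'c' vs 'b' => differ
  Position 1: 'c' vs 'b' => differ
  Position 2: 'c' vs 'd' => differ
  Position 3: 'b' vs 'a' => differ
  Position 4: 'c' vs 'b' => differ
  Position 5: 'c' vs 'd' => differ
  Position 6: 'b' vs 'c' => differ
  Position 7: 'a' vs 'a' => same
Total differences (Hamming distance): 7

7


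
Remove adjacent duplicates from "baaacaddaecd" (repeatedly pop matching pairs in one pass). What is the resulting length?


Input: baaacaddaecd
Stack-based adjacent duplicate removal:
  Read 'b': push. Stack: b
  Read 'a': push. Stack: ba
  Read 'a': matches stack top 'a' => pop. Stack: b
  Read 'a': push. Stack: ba
  Read 'c': push. Stack: bac
  Read 'a': push. Stack: baca
  Read 'd': push. Stack: bacad
  Read 'd': matches stack top 'd' => pop. Stack: baca
  Read 'a': matches stack top 'a' => pop. Stack: bac
  Read 'e': push. Stack: bace
  Read 'c': push. Stack: bacec
  Read 'd': push. Stack: bacecd
Final stack: "bacecd" (length 6)

6


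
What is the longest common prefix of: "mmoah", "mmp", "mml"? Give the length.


Words: mmoah, mmp, mml
  Position 0: all 'm' => match
  Position 1: all 'm' => match
  Position 2: ('o', 'p', 'l') => mismatch, stop
LCP = "mm" (length 2)

2


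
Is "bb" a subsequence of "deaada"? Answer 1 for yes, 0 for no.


Check if "bb" is a subsequence of "deaada"
Greedy scan:
  Position 0 ('d'): no match needed
  Position 1 ('e'): no match needed
  Position 2 ('a'): no match needed
  Position 3 ('a'): no match needed
  Position 4 ('d'): no match needed
  Position 5 ('a'): no match needed
Only matched 0/2 characters => not a subsequence

0


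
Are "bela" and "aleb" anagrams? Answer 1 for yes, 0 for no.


Strings: "bela", "aleb"
Sorted first:  abel
Sorted second: abel
Sorted forms match => anagrams

1


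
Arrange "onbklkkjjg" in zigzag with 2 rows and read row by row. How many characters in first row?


Zigzag "onbklkkjjg" into 2 rows:
Placing characters:
  'o' => row 0
  'n' => row 1
  'b' => row 0
  'k' => row 1
  'l' => row 0
  'k' => row 1
  'k' => row 0
  'j' => row 1
  'j' => row 0
  'g' => row 1
Rows:
  Row 0: "oblkj"
  Row 1: "nkkjg"
First row length: 5

5


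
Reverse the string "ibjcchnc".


Input: ibjcchnc
Reading characters right to left:
  Position 7: 'c'
  Position 6: 'n'
  Position 5: 'h'
  Position 4: 'c'
  Position 3: 'c'
  Position 2: 'j'
  Position 1: 'b'
  Position 0: 'i'
Reversed: cnhccjbi

cnhccjbi


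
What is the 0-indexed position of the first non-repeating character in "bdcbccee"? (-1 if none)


Input: bdcbccee
Character frequencies:
  'b': 2
  'c': 3
  'd': 1
  'e': 2
Scanning left to right for freq == 1:
  Position 0 ('b'): freq=2, skip
  Position 1 ('d'): unique! => answer = 1

1


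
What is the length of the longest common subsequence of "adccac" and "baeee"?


LCS of "adccac" and "baeee"
DP table:
           b    a    e    e    e
      0    0    0    0    0    0
  a   0    0    1    1    1    1
  d   0    0    1    1    1    1
  c   0    0    1    1    1    1
  c   0    0    1    1    1    1
  a   0    0    1    1    1    1
  c   0    0    1    1    1    1
LCS length = dp[6][5] = 1

1


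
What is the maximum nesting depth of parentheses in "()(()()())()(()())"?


Input: "()(()()())()(()())"
Tracking depth:
  Position 0 '(': depth becomes 1
  Position 1 ')': depth becomes 0
  Position 2 '(': depth becomes 1
  Position 3 '(': depth becomes 2
  Position 4 ')': depth becomes 1
  Position 5 '(': depth becomes 2
  Position 6 ')': depth becomes 1
  Position 7 '(': depth becomes 2
  Position 8 ')': depth becomes 1
  Position 9 ')': depth becomes 0
  Position 10 '(': depth becomes 1
  Position 11 ')': depth becomes 0
  Position 12 '(': depth becomes 1
  Position 13 '(': depth becomes 2
  Position 14 ')': depth becomes 1
  Position 15 '(': depth becomes 2
  Position 16 ')': depth becomes 1
  Position 17 ')': depth becomes 0
Maximum depth reached: 2

2


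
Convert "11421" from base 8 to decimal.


Input: "11421" in base 8
Positional expansion:
  Digit '1' (value 1) x 8^4 = 4096
  Digit '1' (value 1) x 8^3 = 512
  Digit '4' (value 4) x 8^2 = 256
  Digit '2' (value 2) x 8^1 = 16
  Digit '1' (value 1) x 8^0 = 1
Sum = 4881

4881


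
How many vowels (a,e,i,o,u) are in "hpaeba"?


Input: hpaeba
Checking each character:
  'h' at position 0: consonant
  'p' at position 1: consonant
  'a' at position 2: vowel (running total: 1)
  'e' at position 3: vowel (running total: 2)
  'b' at position 4: consonant
  'a' at position 5: vowel (running total: 3)
Total vowels: 3

3


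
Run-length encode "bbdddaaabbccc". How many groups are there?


Input: bbdddaaabbccc
Scanning for consecutive runs:
  Group 1: 'b' x 2 (positions 0-1)
  Group 2: 'd' x 3 (positions 2-4)
  Group 3: 'a' x 3 (positions 5-7)
  Group 4: 'b' x 2 (positions 8-9)
  Group 5: 'c' x 3 (positions 10-12)
Total groups: 5

5


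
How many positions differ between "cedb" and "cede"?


Comparing "cedb" and "cede" position by position:
  Position 0: 'c' vs 'c' => same
  Position 1: 'e' vs 'e' => same
  Position 2: 'd' vs 'd' => same
  Position 3: 'b' vs 'e' => DIFFER
Positions that differ: 1

1


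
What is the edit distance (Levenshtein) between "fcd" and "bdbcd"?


Computing edit distance: "fcd" -> "bdbcd"
DP table:
           b    d    b    c    d
      0    1    2    3    4    5
  f   1    1    2    3    4    5
  c   2    2    2    3    3    4
  d   3    3    2    3    4    3
Edit distance = dp[3][5] = 3

3


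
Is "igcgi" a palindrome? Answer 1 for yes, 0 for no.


Input: igcgi
Reversed: igcgi
  Compare pos 0 ('i') with pos 4 ('i'): match
  Compare pos 1 ('g') with pos 3 ('g'): match
Result: palindrome

1


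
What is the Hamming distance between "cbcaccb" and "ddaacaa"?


Comparing "cbcaccb" and "ddaacaa" position by position:
  Position 0: 'c' vs 'd' => differ
  Position 1: 'b' vs 'd' => differ
  Position 2: 'c' vs 'a' => differ
  Position 3: 'a' vs 'a' => same
  Position 4: 'c' vs 'c' => same
  Position 5: 'c' vs 'a' => differ
  Position 6: 'b' vs 'a' => differ
Total differences (Hamming distance): 5

5


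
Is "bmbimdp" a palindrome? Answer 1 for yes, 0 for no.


Input: bmbimdp
Reversed: pdmibmb
  Compare pos 0 ('b') with pos 6 ('p'): MISMATCH
  Compare pos 1 ('m') with pos 5 ('d'): MISMATCH
  Compare pos 2 ('b') with pos 4 ('m'): MISMATCH
Result: not a palindrome

0


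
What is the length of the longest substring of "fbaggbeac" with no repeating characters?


Input: "fbaggbeac"
Sliding window (track last position of each char):
  Position 0 ('f'): window [0,0] length 1 -- new best
  Position 1 ('b'): window [0,1] length 2 -- new best
  Position 2 ('a'): window [0,2] length 3 -- new best
  Position 3 ('g'): window [0,3] length 4 -- new best
  Position 4 ('g'): repeat (last at 3), move window start to 4
  Position 4 ('g'): window [4,4] length 1
  Position 5 ('b'): window [4,5] length 2
  Position 6 ('e'): window [4,6] length 3
  Position 7 ('a'): window [4,7] length 4
  Position 8 ('c'): window [4,8] length 5 -- new best
Longest substring with no repeats: "gbeac" with length 5

5


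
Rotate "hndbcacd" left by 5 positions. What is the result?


Input: "hndbcacd", rotate left by 5
First 5 characters: "hndbc"
Remaining characters: "acd"
Concatenate remaining + first: "acd" + "hndbc" = "acdhndbc"

acdhndbc


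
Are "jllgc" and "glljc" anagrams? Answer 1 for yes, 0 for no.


Strings: "jllgc", "glljc"
Sorted first:  cgjll
Sorted second: cgjll
Sorted forms match => anagrams

1


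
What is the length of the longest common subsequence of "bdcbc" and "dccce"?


LCS of "bdcbc" and "dccce"
DP table:
           d    c    c    c    e
      0    0    0    0    0    0
  b   0    0    0    0    0    0
  d   0    1    1    1    1    1
  c   0    1    2    2    2    2
  b   0    1    2    2    2    2
  c   0    1    2    3    3    3
LCS length = dp[5][5] = 3

3


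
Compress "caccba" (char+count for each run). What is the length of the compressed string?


Input: caccba
Runs:
  'c' x 1 => "c1"
  'a' x 1 => "a1"
  'c' x 2 => "c2"
  'b' x 1 => "b1"
  'a' x 1 => "a1"
Compressed: "c1a1c2b1a1"
Compressed length: 10

10


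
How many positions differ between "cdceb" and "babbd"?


Comparing "cdceb" and "babbd" position by position:
  Position 0: 'c' vs 'b' => DIFFER
  Position 1: 'd' vs 'a' => DIFFER
  Position 2: 'c' vs 'b' => DIFFER
  Position 3: 'e' vs 'b' => DIFFER
  Position 4: 'b' vs 'd' => DIFFER
Positions that differ: 5

5


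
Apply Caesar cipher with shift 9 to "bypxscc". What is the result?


Caesar cipher: shift "bypxscc" by 9
  'b' (pos 1) + 9 = pos 10 = 'k'
  'y' (pos 24) + 9 = pos 7 = 'h'
  'p' (pos 15) + 9 = pos 24 = 'y'
  'x' (pos 23) + 9 = pos 6 = 'g'
  's' (pos 18) + 9 = pos 1 = 'b'
  'c' (pos 2) + 9 = pos 11 = 'l'
  'c' (pos 2) + 9 = pos 11 = 'l'
Result: khygbll

khygbll


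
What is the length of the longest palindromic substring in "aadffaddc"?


Input: "aadffaddc"
Checking substrings for palindromes:
  [0:2] "aa" (len 2) => palindrome
  [3:5] "ff" (len 2) => palindrome
  [6:8] "dd" (len 2) => palindrome
Longest palindromic substring: "aa" with length 2

2


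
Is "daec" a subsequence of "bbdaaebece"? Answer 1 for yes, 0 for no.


Check if "daec" is a subsequence of "bbdaaebece"
Greedy scan:
  Position 0 ('b'): no match needed
  Position 1 ('b'): no match needed
  Position 2 ('d'): matches sub[0] = 'd'
  Position 3 ('a'): matches sub[1] = 'a'
  Position 4 ('a'): no match needed
  Position 5 ('e'): matches sub[2] = 'e'
  Position 6 ('b'): no match needed
  Position 7 ('e'): no match needed
  Position 8 ('c'): matches sub[3] = 'c'
  Position 9 ('e'): no match needed
All 4 characters matched => is a subsequence

1


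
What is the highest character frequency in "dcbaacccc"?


Input: dcbaacccc
Character counts:
  'a': 2
  'b': 1
  'c': 5
  'd': 1
Maximum frequency: 5

5


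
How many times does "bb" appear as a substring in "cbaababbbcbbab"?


Searching for "bb" in "cbaababbbcbbab"
Scanning each position:
  Position 0: "cb" => no
  Position 1: "ba" => no
  Position 2: "aa" => no
  Position 3: "ab" => no
  Position 4: "ba" => no
  Position 5: "ab" => no
  Position 6: "bb" => MATCH
  Position 7: "bb" => MATCH
  Position 8: "bc" => no
  Position 9: "cb" => no
  Position 10: "bb" => MATCH
  Position 11: "ba" => no
  Position 12: "ab" => no
Total occurrences: 3

3


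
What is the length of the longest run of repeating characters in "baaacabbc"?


Input: "baaacabbc"
Scanning for longest run:
  Position 1 ('a'): new char, reset run to 1
  Position 2 ('a'): continues run of 'a', length=2
  Position 3 ('a'): continues run of 'a', length=3
  Position 4 ('c'): new char, reset run to 1
  Position 5 ('a'): new char, reset run to 1
  Position 6 ('b'): new char, reset run to 1
  Position 7 ('b'): continues run of 'b', length=2
  Position 8 ('c'): new char, reset run to 1
Longest run: 'a' with length 3

3


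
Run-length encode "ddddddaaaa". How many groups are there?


Input: ddddddaaaa
Scanning for consecutive runs:
  Group 1: 'd' x 6 (positions 0-5)
  Group 2: 'a' x 4 (positions 6-9)
Total groups: 2

2


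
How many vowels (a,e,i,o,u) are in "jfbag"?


Input: jfbag
Checking each character:
  'j' at position 0: consonant
  'f' at position 1: consonant
  'b' at position 2: consonant
  'a' at position 3: vowel (running total: 1)
  'g' at position 4: consonant
Total vowels: 1

1


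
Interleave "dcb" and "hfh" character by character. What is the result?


Interleaving "dcb" and "hfh":
  Position 0: 'd' from first, 'h' from second => "dh"
  Position 1: 'c' from first, 'f' from second => "cf"
  Position 2: 'b' from first, 'h' from second => "bh"
Result: dhcfbh

dhcfbh


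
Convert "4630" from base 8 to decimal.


Input: "4630" in base 8
Positional expansion:
  Digit '4' (value 4) x 8^3 = 2048
  Digit '6' (value 6) x 8^2 = 384
  Digit '3' (value 3) x 8^1 = 24
  Digit '0' (value 0) x 8^0 = 0
Sum = 2456

2456


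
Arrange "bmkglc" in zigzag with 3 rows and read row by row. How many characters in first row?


Zigzag "bmkglc" into 3 rows:
Placing characters:
  'b' => row 0
  'm' => row 1
  'k' => row 2
  'g' => row 1
  'l' => row 0
  'c' => row 1
Rows:
  Row 0: "bl"
  Row 1: "mgc"
  Row 2: "k"
First row length: 2

2


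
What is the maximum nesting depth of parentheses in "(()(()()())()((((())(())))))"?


Input: "(()(()()())()((((())(())))))"
Tracking depth:
  Position 0 '(': depth becomes 1
  Position 1 '(': depth becomes 2
  Position 2 ')': depth becomes 1
  Position 3 '(': depth becomes 2
  Position 4 '(': depth becomes 3
  Position 5 ')': depth becomes 2
  Position 6 '(': depth becomes 3
  Position 7 ')': depth becomes 2
  Position 8 '(': depth becomes 3
  Position 9 ')': depth becomes 2
  Position 10 ')': depth becomes 1
  Position 11 '(': depth becomes 2
  Position 12 ')': depth becomes 1
  Position 13 '(': depth becomes 2
  Position 14 '(': depth becomes 3
  Position 15 '(': depth becomes 4
  Position 16 '(': depth becomes 5
  Position 17 '(': depth becomes 6
  Position 18 ')': depth becomes 5
  Position 19 ')': depth becomes 4
  Position 20 '(': depth becomes 5
  Position 21 '(': depth becomes 6
  Position 22 ')': depth becomes 5
  Position 23 ')': depth becomes 4
  Position 24 ')': depth becomes 3
  Position 25 ')': depth becomes 2
  Position 26 ')': depth becomes 1
  Position 27 ')': depth becomes 0
Maximum depth reached: 6

6
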